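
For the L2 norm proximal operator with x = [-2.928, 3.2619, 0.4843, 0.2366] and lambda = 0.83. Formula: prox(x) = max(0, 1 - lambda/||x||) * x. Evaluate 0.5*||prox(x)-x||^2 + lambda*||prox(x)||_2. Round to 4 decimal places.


Step 1: Compute ||x||.
||x|| = 4.4163
Step 2: Compute scaling factor.
scale = max(0, 1 - 0.83/4.4163) = 0.8121
Step 3: prox(x) = [-2.3777, 2.6489, 0.3933, 0.1921]
||prox(x)|| = 3.5863
Step 4: Proximal objective.
0.5*||prox-x||^2 = 0.3445
lambda*||prox|| = 2.9766
Total = 3.3211


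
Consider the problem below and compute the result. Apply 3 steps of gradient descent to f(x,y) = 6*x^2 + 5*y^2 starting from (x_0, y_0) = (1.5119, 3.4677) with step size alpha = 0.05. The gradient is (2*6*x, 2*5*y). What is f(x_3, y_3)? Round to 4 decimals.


Gradient descent on f(x,y) = 6*x^2 + 5*y^2.
Starting point: (1.5119, 3.4677), alpha = 0.05
Step 1: grad_x = 2*6*1.5119 = 18.1428, grad_y = 2*5*3.4677 = 34.677
  x_1 = 1.5119 - 0.05*18.1428 = 0.6048
  y_1 = 3.4677 - 0.05*34.677 = 1.7339
Step 2: grad_x = 2*6*0.6048 = 7.2571, grad_y = 2*5*1.7339 = 17.3385
  x_2 = 0.6048 - 0.05*7.2571 = 0.2419
  y_2 = 1.7339 - 0.05*17.3385 = 0.8669
Step 3: grad_x = 2*6*0.2419 = 2.9028, grad_y = 2*5*0.8669 = 8.6693
  x_3 = 0.2419 - 0.05*2.9028 = 0.0968
  y_3 = 0.8669 - 0.05*8.6693 = 0.4335
f(0.0968, 0.4335) = 6*0.0968^2 + 5*0.4335^2 = 0.9956


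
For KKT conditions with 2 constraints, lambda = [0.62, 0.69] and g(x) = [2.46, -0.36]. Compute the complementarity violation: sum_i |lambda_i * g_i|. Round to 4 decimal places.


KKT complementary slackness check:
lambda_1 * g_1 = 0.62 * 2.46 = 1.5252
lambda_2 * g_2 = 0.69 * -0.36 = -0.2484
Total violation = 1.5252 + 0.2484 = 1.7736


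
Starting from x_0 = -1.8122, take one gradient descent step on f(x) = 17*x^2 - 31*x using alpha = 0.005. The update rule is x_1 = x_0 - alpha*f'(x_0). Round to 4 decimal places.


We compute the gradient at x_0 and apply the update.
f'(x) = 34*x - 31
f'(-1.8122) = 34*-1.8122 - 31 = -92.6148
x_1 = -1.8122 - 0.005*-92.6148 = -1.3491


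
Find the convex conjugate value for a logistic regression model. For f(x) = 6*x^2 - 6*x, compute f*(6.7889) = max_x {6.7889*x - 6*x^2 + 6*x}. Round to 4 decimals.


f*(y) = sup_x {y*x - a*x^2 - b*x} = sup_x {(y-b)*x - a*x^2}
FOC: (y - b) - 2a*x = 0 => x* = (y - b)/(2a)
x* = (6.7889 + 6)/(2*6) = 1.0657
f*(6.7889) = (y-b)^2/(4a) = (6.7889 + 6)^2/(4*6)
= 163.556/24 = 6.8148


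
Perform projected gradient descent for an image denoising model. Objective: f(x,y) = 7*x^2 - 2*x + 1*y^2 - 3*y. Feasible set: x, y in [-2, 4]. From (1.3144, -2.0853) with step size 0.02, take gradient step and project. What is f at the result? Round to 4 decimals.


Step 1: Compute gradient at (1.3144, -2.0853).
grad_x = 2*7*1.3144 - 2 = 16.4016
grad_y = 2*1*-2.0853 - 3 = -7.1706
Step 2: Gradient step.
x_raw = 1.3144 - 0.02*16.4016 = 0.9864
y_raw = -2.0853 - 0.02*-7.1706 = -1.9419
Step 3: Project onto [-2, 4].
x_proj = clip(0.9864) = 0.9864
y_proj = clip(-1.9419) = -1.9419
Step 4: Evaluate f.
f(0.9864, -1.9419) = 14.4343


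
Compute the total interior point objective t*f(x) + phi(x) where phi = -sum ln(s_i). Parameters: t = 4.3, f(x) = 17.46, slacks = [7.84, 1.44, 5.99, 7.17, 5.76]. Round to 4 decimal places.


Step 1: Compute log-barrier.
ln values: [2.0592, 0.3646, 1.7901, 1.9699, 1.7509]
phi = -(2.0592 + 0.3646 + 1.7901 + 1.9699 + 1.7509) = -7.9348
Step 2: Compute augmented objective.
t*f(x) = 4.3*17.46 = 75.078
Total = 75.078 - 7.9348 = 67.1432


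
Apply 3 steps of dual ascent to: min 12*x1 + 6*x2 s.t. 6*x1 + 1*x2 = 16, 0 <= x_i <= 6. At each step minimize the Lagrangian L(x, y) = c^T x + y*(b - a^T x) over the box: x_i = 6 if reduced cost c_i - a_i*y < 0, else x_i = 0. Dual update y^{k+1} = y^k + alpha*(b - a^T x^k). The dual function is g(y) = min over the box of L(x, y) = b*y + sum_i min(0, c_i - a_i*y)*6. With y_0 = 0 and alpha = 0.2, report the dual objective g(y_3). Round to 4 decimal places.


Dual ascent for LP: min 12*x1 + 6*x2, 6*x1 + 1*x2 = 16, 0 <= x_i <= 6
Step 1: y^k = 0.0, reduced costs: (12.0, 6.0)
  x^k = (0.0, 0.0), subgradient = b - a^T x = 16.0
  y^{k+1} = 0.0 + 0.2*16.0 = 3.2
Step 2: y^k = 3.2, reduced costs: (-7.2, 2.8)
  x^k = (6.0, 0.0), subgradient = b - a^T x = -20.0
  y^{k+1} = 3.2 + 0.2*-20.0 = -0.8
Step 3: y^k = -0.8, reduced costs: (16.8, 6.8)
  x^k = (0.0, 0.0), subgradient = b - a^T x = 16.0
  y^{k+1} = -0.8 + 0.2*16.0 = 2.4
Dual objective at y_3 = 2.4: reduced costs (-2.4, 3.6), box minimizer x = (6.0, 0.0)
g(y_3) = b*y + (c1 - a1*y)*x1 + (c2 - a2*y)*x2 = 16*2.4 + (-2.4)*6.0 + 3.6*0.0 = 38.4 - 14.4 + 0.0 = 24.0


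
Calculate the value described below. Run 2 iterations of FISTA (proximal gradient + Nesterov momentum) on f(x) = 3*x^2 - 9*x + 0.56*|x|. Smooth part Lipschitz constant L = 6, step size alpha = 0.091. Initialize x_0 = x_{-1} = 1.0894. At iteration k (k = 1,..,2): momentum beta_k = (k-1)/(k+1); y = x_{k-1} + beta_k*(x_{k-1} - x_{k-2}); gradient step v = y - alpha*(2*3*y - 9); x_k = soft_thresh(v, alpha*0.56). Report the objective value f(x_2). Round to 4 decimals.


FISTA on f(x) = 3*x^2 - 9*x + 0.56*|x|
L = 6, alpha = 0.091
Iteration 1: beta = 0.0, y = 1.0894 + 0.0*(1.0894 - 1.0894) = 1.0894
  grad(y) = -2.4636, v = y - alpha*grad = 1.3136
  prox(v) = soft_thresh(1.3136, 0.051) = 1.2626
Iteration 2: beta = 0.3333, y = 1.2626 + 0.3333*(1.2626 - 1.0894) = 1.3204
  grad(y) = -1.0778, v = y - alpha*grad = 1.4184
  prox(v) = soft_thresh(1.4184, 0.051) = 1.3675
f(x_2) = 3*1.3675^2 - 9*1.3675 + 0.56*|1.3675| = -5.9315


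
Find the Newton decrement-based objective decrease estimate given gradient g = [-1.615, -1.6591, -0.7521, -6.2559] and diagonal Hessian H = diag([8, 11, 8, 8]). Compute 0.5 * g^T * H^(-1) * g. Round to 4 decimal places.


Step 1: H is diagonal, so H^(-1) * g = [-0.2019, -0.1508, -0.094, -0.782].
Step 2: g^T H^(-1) g = sum_i g_i^2 / H_ii
  = (-1.615)^2/8 + (-1.6591)^2/11 + (-0.7521)^2/8 + (-6.2559)^2/8
  = 0.326 + 0.2502 + 0.0707 + 4.892 = 5.539
Step 3: Objective decrease = 0.5 * g^T H^(-1) g = 2.7695


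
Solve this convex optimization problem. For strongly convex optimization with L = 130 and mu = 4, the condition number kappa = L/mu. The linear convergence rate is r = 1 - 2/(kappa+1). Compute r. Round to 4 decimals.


Step 1: Compute the condition number.
kappa = L/mu = 130/4 = 32.5
Step 2: Compute the convergence rate.
r = 1 - 2/(kappa + 1) = 1 - 2*mu/(L + mu) = (L - mu)/(L + mu) = 126/134 = 0.9403


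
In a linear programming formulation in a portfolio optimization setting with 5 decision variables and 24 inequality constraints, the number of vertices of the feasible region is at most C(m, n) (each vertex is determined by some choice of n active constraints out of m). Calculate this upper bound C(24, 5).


Each vertex corresponds to some choice of n active constraints out of m, so the number of vertices is at most C(m, n) = m! / (n!(m-n)!).
m = 24, n = 5
Numerator: 24 * 23 * 22 * 21 * 20
Denominator: 5! = 120
C(24, 5) = 42504


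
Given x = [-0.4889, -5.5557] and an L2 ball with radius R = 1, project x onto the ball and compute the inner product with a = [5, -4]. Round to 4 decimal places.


Step 1: Compute ||x|| (intermediates to 6 decimals).
||x|| = sqrt((-0.4889)^2 + (-5.5557)^2) = 5.57717
Step 2: Project.
Since ||x|| > R, scale = R/||x|| = 1/5.57717 = 0.179302, proj(x) = scale * x
proj(x) = [-0.087661, -0.996148]
Step 3: Dot product.
a^T * proj(x) = 5*(-0.087661) - 4*(-0.996148) = 3.5463


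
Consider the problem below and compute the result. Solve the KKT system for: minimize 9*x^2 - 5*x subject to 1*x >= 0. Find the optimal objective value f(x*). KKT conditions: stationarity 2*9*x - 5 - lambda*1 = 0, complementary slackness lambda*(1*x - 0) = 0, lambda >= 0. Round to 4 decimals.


Step 1: Try lambda = 0 (constraint inactive).
Stationarity: 2*9*x - 5 = 0
x* = 5/(2*9) = 5/18 = 0.2778 (rounded; the exact value 5/18 is used below)
Check constraint: 1*0.2778 = 0.2778 >= 0 -- satisfied.
Step 2: Compute optimal value.
f(x*) = 9*(5/18)^2 - 5*(5/18) = -0.6944


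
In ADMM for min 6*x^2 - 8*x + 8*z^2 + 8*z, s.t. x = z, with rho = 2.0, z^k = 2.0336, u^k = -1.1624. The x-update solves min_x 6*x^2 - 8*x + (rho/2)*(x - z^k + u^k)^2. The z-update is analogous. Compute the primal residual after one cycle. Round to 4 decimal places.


ADMM iteration with rho = 2.0, z^k = 2.0336, u^k = -1.1624
Step 1: x-update.
Minimize 6*x^2 - 8*x + (2.0/2)*(x - 2.0336 - 1.1624)^2
FOC: (2*6 + 2.0)*x = 8 + 2.0*(2.0336 + 1.1624)
x^{k+1} = 1.028
Step 2: z-update.
Minimize 8*z^2 + 8*z + (2.0/2)*(1.028 - z - 1.1624)^2
FOC: (2*8 + 2.0)*z = -8 + 2.0*(1.028 - 1.1624)
z^{k+1} = -0.4594
Step 3: u-update.
u^{k+1} = -1.1624 + 1.028 + 0.4594 = 0.325
Step 4: Primal residual = |1.028 + 0.4594| = 1.4874


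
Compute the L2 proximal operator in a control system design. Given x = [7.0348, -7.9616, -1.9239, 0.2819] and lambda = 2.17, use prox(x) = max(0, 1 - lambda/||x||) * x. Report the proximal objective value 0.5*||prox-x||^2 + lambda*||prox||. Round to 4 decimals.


Step 1: Compute ||x||.
||x|| = 10.8008
Step 2: Compute scaling factor.
scale = max(0, 1 - 2.17/10.8008) = 0.7991
Step 3: prox(x) = [5.6214, -6.362, -1.5374, 0.2253]
||prox(x)|| = 8.6308
Step 4: Proximal objective.
0.5*||prox-x||^2 = 2.3545
lambda*||prox|| = 18.7288
Total = 21.0832


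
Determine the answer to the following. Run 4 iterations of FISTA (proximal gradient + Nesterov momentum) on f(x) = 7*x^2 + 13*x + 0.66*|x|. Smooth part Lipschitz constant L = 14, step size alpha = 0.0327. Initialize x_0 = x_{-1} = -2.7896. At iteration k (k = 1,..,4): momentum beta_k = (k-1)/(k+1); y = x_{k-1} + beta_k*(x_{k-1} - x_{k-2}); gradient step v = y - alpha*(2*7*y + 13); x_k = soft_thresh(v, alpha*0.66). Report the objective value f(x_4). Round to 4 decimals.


FISTA on f(x) = 7*x^2 + 13*x + 0.66*|x|
L = 14, alpha = 0.0327
Iteration 1: beta = 0.0, y = -2.7896 + 0.0*(-2.7896 + 2.7896) = -2.7896
  grad(y) = -26.0544, v = y - alpha*grad = -1.9376
  prox(v) = soft_thresh(-1.9376, 0.0216) = -1.916
Iteration 2: beta = 0.3333, y = -1.916 + 0.3333*(-1.916 + 2.7896) = -1.6249
  grad(y) = -9.7479, v = y - alpha*grad = -1.3061
  prox(v) = soft_thresh(-1.3061, 0.0216) = -1.2845
Iteration 3: beta = 0.5, y = -1.2845 + 0.5*(-1.2845 + 1.916) = -0.9687
  grad(y) = -0.5625, v = y - alpha*grad = -0.9504
  prox(v) = soft_thresh(-0.9504, 0.0216) = -0.9288
Iteration 4: beta = 0.6, y = -0.9288 + 0.6*(-0.9288 + 1.2845) = -0.7153
  grad(y) = 2.9854, v = y - alpha*grad = -0.813
  prox(v) = soft_thresh(-0.813, 0.0216) = -0.7914
f(x_4) = 7*(-0.7914)^2 + 13*(-0.7914) + 0.66*|-0.7914| = -5.3816


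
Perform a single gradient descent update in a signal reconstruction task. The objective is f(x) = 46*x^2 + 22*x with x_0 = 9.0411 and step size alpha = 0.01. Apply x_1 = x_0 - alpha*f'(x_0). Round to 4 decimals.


We compute the gradient at x_0 and apply the update.
f'(x) = 92*x + 22
f'(9.0411) = 92*9.0411 + 22 = 853.7812
x_1 = 9.0411 - 0.01*853.7812 = 0.5033


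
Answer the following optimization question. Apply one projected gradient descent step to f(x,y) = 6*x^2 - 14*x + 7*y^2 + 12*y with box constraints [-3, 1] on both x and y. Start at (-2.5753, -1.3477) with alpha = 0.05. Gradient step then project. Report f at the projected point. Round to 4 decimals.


Step 1: Compute gradient at (-2.5753, -1.3477).
grad_x = 2*6*-2.5753 - 14 = -44.9036
grad_y = 2*7*-1.3477 + 12 = -6.8678
Step 2: Gradient step.
x_raw = -2.5753 - 0.05*-44.9036 = -0.3301
y_raw = -1.3477 - 0.05*-6.8678 = -1.0043
Step 3: Project onto [-3, 1].
x_proj = clip(-0.3301) = -0.3301
y_proj = clip(-1.0043) = -1.0043
Step 4: Evaluate f.
f(-0.3301, -1.0043) = 0.2843


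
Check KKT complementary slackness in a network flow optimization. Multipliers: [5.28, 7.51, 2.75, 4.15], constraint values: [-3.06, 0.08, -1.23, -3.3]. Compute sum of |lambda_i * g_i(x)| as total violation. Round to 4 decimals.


KKT complementary slackness check:
lambda_1 * g_1 = 5.28 * -3.06 = -16.1568
lambda_2 * g_2 = 7.51 * 0.08 = 0.6008
lambda_3 * g_3 = 2.75 * -1.23 = -3.3825
lambda_4 * g_4 = 4.15 * -3.3 = -13.695
Total violation = 16.1568 + 0.6008 + 3.3825 + 13.695 = 33.8351


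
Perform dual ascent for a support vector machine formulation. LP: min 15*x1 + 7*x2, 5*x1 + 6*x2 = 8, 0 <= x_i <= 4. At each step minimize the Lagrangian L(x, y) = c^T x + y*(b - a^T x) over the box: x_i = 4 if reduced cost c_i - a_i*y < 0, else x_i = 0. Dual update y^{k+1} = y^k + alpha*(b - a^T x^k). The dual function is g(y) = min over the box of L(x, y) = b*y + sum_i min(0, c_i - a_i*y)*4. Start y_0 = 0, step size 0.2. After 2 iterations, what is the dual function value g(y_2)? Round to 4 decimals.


Dual ascent for LP: min 15*x1 + 7*x2, 5*x1 + 6*x2 = 8, 0 <= x_i <= 4
Step 1: y^k = 0.0, reduced costs: (15.0, 7.0)
  x^k = (0.0, 0.0), subgradient = b - a^T x = 8.0
  y^{k+1} = 0.0 + 0.2*8.0 = 1.6
Step 2: y^k = 1.6, reduced costs: (7.0, -2.6)
  x^k = (0.0, 4.0), subgradient = b - a^T x = -16.0
  y^{k+1} = 1.6 + 0.2*-16.0 = -1.6
Dual objective at y_2 = -1.6: reduced costs (23.0, 16.6), box minimizer x = (0.0, 0.0)
g(y_2) = b*y + (c1 - a1*y)*x1 + (c2 - a2*y)*x2 = 8*(-1.6) + 23.0*0.0 + 16.6*0.0 = -12.8 + 0.0 + 0.0 = -12.8


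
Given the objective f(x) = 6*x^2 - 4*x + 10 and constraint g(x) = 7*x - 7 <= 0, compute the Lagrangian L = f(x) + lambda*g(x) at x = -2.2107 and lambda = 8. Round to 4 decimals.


Step 1: Evaluate f(x).
f(-2.2107) = 6*(-2.2107)^2 - 4*(-2.2107) + 10 = 48.166
Step 2: Evaluate g(x).
g(-2.2107) = 7*-2.2107 - 7 = -22.4749
Step 3: Compute Lagrangian.
L = 48.166 + 8*-22.4749 = -131.6332


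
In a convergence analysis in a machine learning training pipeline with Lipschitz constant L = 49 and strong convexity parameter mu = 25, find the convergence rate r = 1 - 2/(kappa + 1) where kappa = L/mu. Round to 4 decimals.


Step 1: Compute the condition number.
kappa = L/mu = 49/25 = 1.96
Step 2: Compute the convergence rate.
r = 1 - 2/(kappa + 1) = 1 - 2*mu/(L + mu) = (L - mu)/(L + mu) = 24/74 = 0.3243


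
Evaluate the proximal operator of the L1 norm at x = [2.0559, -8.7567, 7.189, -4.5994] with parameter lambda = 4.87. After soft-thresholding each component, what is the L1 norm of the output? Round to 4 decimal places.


Soft-thresholding with lambda = 4.87:
prox(2.0559) = sign(2.0559)*max(|2.0559| - 4.87, 0) = 0.0
prox(-8.7567) = sign(-8.7567)*max(|-8.7567| - 4.87, 0) = -3.8867
prox(7.189) = sign(7.189)*max(|7.189| - 4.87, 0) = 2.319
prox(-4.5994) = sign(-4.5994)*max(|-4.5994| - 4.87, 0) = 0.0
prox(x) = [0.0, -3.8867, 2.319, 0.0]
||prox(x)||_1 = 0.0 + 3.8867 + 2.319 + 0.0 = 6.2057


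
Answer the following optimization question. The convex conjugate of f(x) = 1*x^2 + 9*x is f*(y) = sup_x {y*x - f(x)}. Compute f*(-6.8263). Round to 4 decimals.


f*(y) = sup_x {y*x - a*x^2 - b*x} = sup_x {(y-b)*x - a*x^2}
FOC: (y - b) - 2a*x = 0 => x* = (y - b)/(2a)
x* = (-6.8263 - 9)/(2*1) = -7.9132
f*(-6.8263) = (y-b)^2/(4a) = (-6.8263 - 9)^2/(4*1)
= 250.4718/4 = 62.6179


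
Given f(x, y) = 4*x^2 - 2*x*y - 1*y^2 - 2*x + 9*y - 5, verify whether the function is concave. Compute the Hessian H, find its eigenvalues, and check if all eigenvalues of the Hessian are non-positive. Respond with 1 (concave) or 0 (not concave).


The Hessian of f(x,y) = 4*x^2 - 2*x*y - 1*y^2 - 2*x + 9*y - 5 is:
H = [[8, -2], [-2, -2]]
Trace = 8 - 2 = 6
Determinant = 8*-2 - (-2)^2 = -20
Discriminant = (6)^2 - 4*-20 = 116.0
Eigenvalues: lambda_1 = -2.3852, lambda_2 = 8.3852
The function is not concave.

0


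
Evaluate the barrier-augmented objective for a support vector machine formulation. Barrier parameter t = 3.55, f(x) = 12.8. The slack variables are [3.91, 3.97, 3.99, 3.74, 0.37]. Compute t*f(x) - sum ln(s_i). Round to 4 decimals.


Step 1: Compute log-barrier.
ln values: [1.3635, 1.3788, 1.3838, 1.3191, -0.9943]
phi = -(1.3635 + 1.3788 + 1.3838 + 1.3191 - 0.9943) = -4.4509
Step 2: Compute augmented objective.
t*f(x) = 3.55*12.8 = 45.44
Total = 45.44 - 4.4509 = 40.9891


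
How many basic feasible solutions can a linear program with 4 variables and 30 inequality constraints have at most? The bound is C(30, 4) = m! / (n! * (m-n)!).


Each vertex corresponds to some choice of n active constraints out of m, so the number of vertices is at most C(m, n) = m! / (n!(m-n)!).
m = 30, n = 4
Numerator: 30 * 29 * 28 * 27
Denominator: 4! = 24
C(30, 4) = 27405


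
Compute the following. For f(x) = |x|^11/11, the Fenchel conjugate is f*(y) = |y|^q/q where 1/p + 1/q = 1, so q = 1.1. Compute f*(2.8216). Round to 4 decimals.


The conjugate exponent q satisfies 1/p + 1/q = 1.
p = 11, so q = 11/(11 - 1) = 1.1
|y|^q = 2.8216^1.1 = 3.13
f*(2.8216) = 3.13 / 1.1 = 2.8455


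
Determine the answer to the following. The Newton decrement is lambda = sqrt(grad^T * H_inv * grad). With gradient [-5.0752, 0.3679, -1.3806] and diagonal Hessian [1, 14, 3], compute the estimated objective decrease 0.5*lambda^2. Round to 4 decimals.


Step 1: H is diagonal, so H^(-1) * g = [-5.0752, 0.0263, -0.4602].
Step 2: g^T H^(-1) g = sum_i g_i^2 / H_ii
  = (-5.0752)^2/1 + (0.3679)^2/14 + (-1.3806)^2/3
  = 25.7577 + 0.0097 + 0.6354 = 26.4027
Step 3: Objective decrease = 0.5 * g^T H^(-1) g = 13.2013


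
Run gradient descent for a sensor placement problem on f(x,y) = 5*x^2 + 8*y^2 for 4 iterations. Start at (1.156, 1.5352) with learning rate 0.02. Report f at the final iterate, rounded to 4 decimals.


Gradient descent on f(x,y) = 5*x^2 + 8*y^2.
Starting point: (1.156, 1.5352), alpha = 0.02
Step 1: grad_x = 2*5*1.156 = 11.56, grad_y = 2*8*1.5352 = 24.5632
  x_1 = 1.156 - 0.02*11.56 = 0.9248
  y_1 = 1.5352 - 0.02*24.5632 = 1.0439
Step 2: grad_x = 2*5*0.9248 = 9.248, grad_y = 2*8*1.0439 = 16.703
  x_2 = 0.9248 - 0.02*9.248 = 0.7398
  y_2 = 1.0439 - 0.02*16.703 = 0.7099
Step 3: grad_x = 2*5*0.7398 = 7.3984, grad_y = 2*8*0.7099 = 11.358
  x_3 = 0.7398 - 0.02*7.3984 = 0.5919
  y_3 = 0.7099 - 0.02*11.358 = 0.4827
Step 4: grad_x = 2*5*0.5919 = 5.9187, grad_y = 2*8*0.4827 = 7.7235
  x_4 = 0.5919 - 0.02*5.9187 = 0.4735
  y_4 = 0.4827 - 0.02*7.7235 = 0.3282
f(0.4735, 0.3282) = 5*0.4735^2 + 8*0.3282^2 = 1.983


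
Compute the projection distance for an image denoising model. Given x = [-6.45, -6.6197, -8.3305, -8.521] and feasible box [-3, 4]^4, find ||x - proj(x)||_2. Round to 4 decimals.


Project each component onto [-3, 4].
clip(-6.45) = -3.0, clip(-6.6197) = -3.0, clip(-8.3305) = -3.0, clip(-8.521) = -3.0
Projection = [-3.0, -3.0, -3.0, -3.0]
Squared diffs: [11.9025, 13.1022, 28.4142, 30.4814]
Distance = sqrt(83.9003) = 9.1597


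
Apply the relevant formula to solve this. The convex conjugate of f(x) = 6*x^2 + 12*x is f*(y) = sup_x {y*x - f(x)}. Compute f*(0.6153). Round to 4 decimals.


f*(y) = sup_x {y*x - a*x^2 - b*x} = sup_x {(y-b)*x - a*x^2}
FOC: (y - b) - 2a*x = 0 => x* = (y - b)/(2a)
x* = (0.6153 - 12)/(2*6) = -0.9487
f*(0.6153) = (y-b)^2/(4a) = (0.6153 - 12)^2/(4*6)
= 129.6114/24 = 5.4005


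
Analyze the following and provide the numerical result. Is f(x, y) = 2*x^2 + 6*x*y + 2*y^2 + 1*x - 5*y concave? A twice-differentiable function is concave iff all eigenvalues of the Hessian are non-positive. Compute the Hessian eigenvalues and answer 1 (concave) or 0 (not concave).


The Hessian of f(x,y) = 2*x^2 + 6*x*y + 2*y^2 + 1*x - 5*y is:
H = [[4, 6], [6, 4]]
Trace = 4 + 4 = 8
Determinant = 4*4 - (6)^2 = -20
Discriminant = (8)^2 - 4*-20 = 144.0
Eigenvalues: lambda_1 = -2.0, lambda_2 = 10.0
The function is not concave.

0


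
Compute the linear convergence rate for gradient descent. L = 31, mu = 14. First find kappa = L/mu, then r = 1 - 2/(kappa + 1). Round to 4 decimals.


Step 1: Compute the condition number.
kappa = L/mu = 31/14 = 2.2143
Step 2: Compute the convergence rate.
r = 1 - 2/(kappa + 1) = 1 - 2*mu/(L + mu) = (L - mu)/(L + mu) = 17/45 = 0.3778


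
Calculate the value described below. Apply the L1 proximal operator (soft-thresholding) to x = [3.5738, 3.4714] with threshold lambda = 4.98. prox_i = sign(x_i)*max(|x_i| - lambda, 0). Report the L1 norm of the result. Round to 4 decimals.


Soft-thresholding with lambda = 4.98:
prox(3.5738) = sign(3.5738)*max(|3.5738| - 4.98, 0) = 0.0
prox(3.4714) = sign(3.4714)*max(|3.4714| - 4.98, 0) = 0.0
prox(x) = [0.0, 0.0]
||prox(x)||_1 = 0.0 + 0.0 = 0.0


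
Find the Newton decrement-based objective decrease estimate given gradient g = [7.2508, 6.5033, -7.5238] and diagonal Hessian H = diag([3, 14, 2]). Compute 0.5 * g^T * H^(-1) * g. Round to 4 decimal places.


Step 1: H is diagonal, so H^(-1) * g = [2.4169, 0.4645, -3.7619].
Step 2: g^T H^(-1) g = sum_i g_i^2 / H_ii
  = (7.2508)^2/3 + (6.5033)^2/14 + (-7.5238)^2/2
  = 17.5247 + 3.0209 + 28.3038 = 48.8494
Step 3: Objective decrease = 0.5 * g^T H^(-1) g = 24.4247


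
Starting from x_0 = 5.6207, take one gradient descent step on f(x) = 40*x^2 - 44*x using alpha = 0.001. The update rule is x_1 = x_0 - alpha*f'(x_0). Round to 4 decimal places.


We compute the gradient at x_0 and apply the update.
f'(x) = 80*x - 44
f'(5.6207) = 80*5.6207 - 44 = 405.656
x_1 = 5.6207 - 0.001*405.656 = 5.215


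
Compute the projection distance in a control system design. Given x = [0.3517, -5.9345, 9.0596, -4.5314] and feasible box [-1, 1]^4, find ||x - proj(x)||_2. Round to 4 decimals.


Project each component onto [-1, 1].
clip(0.3517) = 0.3517, clip(-5.9345) = -1.0, clip(9.0596) = 1.0, clip(-4.5314) = -1.0
Projection = [0.3517, -1.0, 1.0, -1.0]
Squared diffs: [0.0, 24.3493, 64.9572, 12.4708]
Distance = sqrt(101.7773) = 10.0885


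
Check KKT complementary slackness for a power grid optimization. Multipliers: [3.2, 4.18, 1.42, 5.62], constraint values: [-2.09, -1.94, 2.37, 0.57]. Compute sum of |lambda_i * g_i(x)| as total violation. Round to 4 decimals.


KKT complementary slackness check:
lambda_1 * g_1 = 3.2 * -2.09 = -6.688
lambda_2 * g_2 = 4.18 * -1.94 = -8.1092
lambda_3 * g_3 = 1.42 * 2.37 = 3.3654
lambda_4 * g_4 = 5.62 * 0.57 = 3.2034
Total violation = 6.688 + 8.1092 + 3.3654 + 3.2034 = 21.366


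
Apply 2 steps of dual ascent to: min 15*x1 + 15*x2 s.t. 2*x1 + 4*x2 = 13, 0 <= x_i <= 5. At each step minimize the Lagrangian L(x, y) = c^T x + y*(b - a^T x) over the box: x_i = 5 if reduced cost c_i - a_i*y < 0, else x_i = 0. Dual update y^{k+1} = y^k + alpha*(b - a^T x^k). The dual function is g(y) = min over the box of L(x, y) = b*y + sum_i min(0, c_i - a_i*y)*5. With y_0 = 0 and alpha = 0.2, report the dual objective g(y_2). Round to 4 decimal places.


Dual ascent for LP: min 15*x1 + 15*x2, 2*x1 + 4*x2 = 13, 0 <= x_i <= 5
Step 1: y^k = 0.0, reduced costs: (15.0, 15.0)
  x^k = (0.0, 0.0), subgradient = b - a^T x = 13.0
  y^{k+1} = 0.0 + 0.2*13.0 = 2.6
Step 2: y^k = 2.6, reduced costs: (9.8, 4.6)
  x^k = (0.0, 0.0), subgradient = b - a^T x = 13.0
  y^{k+1} = 2.6 + 0.2*13.0 = 5.2
Dual objective at y_2 = 5.2: reduced costs (4.6, -5.8), box minimizer x = (0.0, 5.0)
g(y_2) = b*y + (c1 - a1*y)*x1 + (c2 - a2*y)*x2 = 13*5.2 + 4.6*0.0 + (-5.8)*5.0 = 67.6 + 0.0 - 29.0 = 38.6


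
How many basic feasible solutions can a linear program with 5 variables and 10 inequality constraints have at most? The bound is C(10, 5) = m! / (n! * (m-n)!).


Each vertex corresponds to some choice of n active constraints out of m, so the number of vertices is at most C(m, n) = m! / (n!(m-n)!).
m = 10, n = 5
Numerator: 10 * 9 * 8 * 7 * 6
Denominator: 5! = 120
C(10, 5) = 252


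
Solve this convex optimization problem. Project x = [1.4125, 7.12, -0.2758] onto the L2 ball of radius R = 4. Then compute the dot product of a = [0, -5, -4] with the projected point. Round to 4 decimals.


Step 1: Compute ||x|| (intermediates to 6 decimals).
||x|| = sqrt(1.4125^2 + 7.12^2 + (-0.2758)^2) = 7.263995
Step 2: Project.
Since ||x|| > R, scale = R/||x|| = 4/7.263995 = 0.550661, proj(x) = scale * x
proj(x) = [0.777809, 3.920706, -0.151872]
Step 3: Dot product.
a^T * proj(x) = 0*0.777809 - 5*3.920706 - 4*(-0.151872) = -18.996


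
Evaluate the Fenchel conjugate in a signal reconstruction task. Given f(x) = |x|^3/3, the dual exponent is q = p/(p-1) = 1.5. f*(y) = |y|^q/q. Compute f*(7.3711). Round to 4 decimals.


The conjugate exponent q satisfies 1/p + 1/q = 1.
p = 3, so q = 3/(3 - 1) = 1.5
|y|^q = 7.3711^1.5 = 20.0124
f*(7.3711) = 20.0124 / 1.5 = 13.3416


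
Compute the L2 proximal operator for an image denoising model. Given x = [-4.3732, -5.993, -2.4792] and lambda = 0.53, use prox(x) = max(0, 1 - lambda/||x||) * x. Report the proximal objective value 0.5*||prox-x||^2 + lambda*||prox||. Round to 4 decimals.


Step 1: Compute ||x||.
||x|| = 7.8222
Step 2: Compute scaling factor.
scale = max(0, 1 - 0.53/7.8222) = 0.9322
Step 3: prox(x) = [-4.0769, -5.5869, -2.3112]
||prox(x)|| = 7.2922
Step 4: Proximal objective.
0.5*||prox-x||^2 = 0.1405
lambda*||prox|| = 3.8649
Total = 4.0053


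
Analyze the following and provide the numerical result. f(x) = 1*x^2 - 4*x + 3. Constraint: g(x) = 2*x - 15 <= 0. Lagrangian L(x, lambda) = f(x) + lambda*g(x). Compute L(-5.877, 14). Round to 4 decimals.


Step 1: Evaluate f(x).
f(-5.877) = 1*(-5.877)^2 - 4*(-5.877) + 3 = 61.0471
Step 2: Evaluate g(x).
g(-5.877) = 2*-5.877 - 15 = -26.754
Step 3: Compute Lagrangian.
L = 61.0471 + 14*-26.754 = -313.5089


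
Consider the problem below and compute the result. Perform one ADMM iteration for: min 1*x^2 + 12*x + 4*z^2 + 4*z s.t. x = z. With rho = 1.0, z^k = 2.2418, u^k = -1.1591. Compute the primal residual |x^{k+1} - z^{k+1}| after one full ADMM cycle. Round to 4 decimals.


ADMM iteration with rho = 1.0, z^k = 2.2418, u^k = -1.1591
Step 1: x-update.
Minimize 1*x^2 + 12*x + (1.0/2)*(x - 2.2418 - 1.1591)^2
FOC: (2*1 + 1.0)*x = -12 + 1.0*(2.2418 + 1.1591)
x^{k+1} = -2.8664
Step 2: z-update.
Minimize 4*z^2 + 4*z + (1.0/2)*(-2.8664 - z - 1.1591)^2
FOC: (2*4 + 1.0)*z = -4 + 1.0*(-2.8664 - 1.1591)
z^{k+1} = -0.8917
Step 3: u-update.
u^{k+1} = -1.1591 - 2.8664 + 0.8917 = -3.1337
Step 4: Primal residual = |-2.8664 + 0.8917| = 1.9746


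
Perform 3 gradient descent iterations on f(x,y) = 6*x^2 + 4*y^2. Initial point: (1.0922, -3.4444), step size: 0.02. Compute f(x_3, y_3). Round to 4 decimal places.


Gradient descent on f(x,y) = 6*x^2 + 4*y^2.
Starting point: (1.0922, -3.4444), alpha = 0.02
Step 1: grad_x = 2*6*1.0922 = 13.1064, grad_y = 2*4*-3.4444 = -27.5552
  x_1 = 1.0922 - 0.02*13.1064 = 0.8301
  y_1 = -3.4444 - 0.02*-27.5552 = -2.8933
Step 2: grad_x = 2*6*0.8301 = 9.9609, grad_y = 2*4*-2.8933 = -23.1464
  x_2 = 0.8301 - 0.02*9.9609 = 0.6309
  y_2 = -2.8933 - 0.02*-23.1464 = -2.4304
Step 3: grad_x = 2*6*0.6309 = 7.5703, grad_y = 2*4*-2.4304 = -19.4429
  x_3 = 0.6309 - 0.02*7.5703 = 0.4794
  y_3 = -2.4304 - 0.02*-19.4429 = -2.0415
f(0.4794, -2.0415) = 6*0.4794^2 + 4*(-2.0415)^2 = 18.0503


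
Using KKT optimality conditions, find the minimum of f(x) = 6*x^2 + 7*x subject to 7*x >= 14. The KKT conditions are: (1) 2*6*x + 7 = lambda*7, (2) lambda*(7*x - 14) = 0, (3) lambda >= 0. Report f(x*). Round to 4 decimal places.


Step 1: Try lambda = 0 (constraint inactive).
x_unc = -7/(2*6) = -0.5833
Check: 7*-0.5833 = -4.0831 < 14 -- violated!
Step 2: Constraint must be active: 7*x = 14
x* = 14/7 = 2.0
lambda = (2*6*2.0 + 7)/7 = 4.4286
Step 3: Compute optimal value.
f(x*) = 6*2.0^2 + 7*2.0 = 38.0


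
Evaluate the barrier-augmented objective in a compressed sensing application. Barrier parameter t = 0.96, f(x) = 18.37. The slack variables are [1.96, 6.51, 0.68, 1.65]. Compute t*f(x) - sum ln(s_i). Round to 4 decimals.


Step 1: Compute log-barrier.
ln values: [0.6729, 1.8733, -0.3857, 0.5008]
phi = -(0.6729 + 1.8733 - 0.3857 + 0.5008) = -2.6614
Step 2: Compute augmented objective.
t*f(x) = 0.96*18.37 = 17.6352
Total = 17.6352 - 2.6614 = 14.9738


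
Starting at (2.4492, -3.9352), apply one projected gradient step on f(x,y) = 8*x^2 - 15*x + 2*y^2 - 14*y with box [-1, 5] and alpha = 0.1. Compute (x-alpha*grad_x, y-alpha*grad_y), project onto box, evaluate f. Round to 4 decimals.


Step 1: Compute gradient at (2.4492, -3.9352).
grad_x = 2*8*2.4492 - 15 = 24.1872
grad_y = 2*2*-3.9352 - 14 = -29.7408
Step 2: Gradient step.
x_raw = 2.4492 - 0.1*24.1872 = 0.0305
y_raw = -3.9352 - 0.1*-29.7408 = -0.9611
Step 3: Project onto [-1, 5].
x_proj = clip(0.0305) = 0.0305
y_proj = clip(-0.9611) = -0.9611
Step 4: Evaluate f.
f(0.0305, -0.9611) = 14.8534


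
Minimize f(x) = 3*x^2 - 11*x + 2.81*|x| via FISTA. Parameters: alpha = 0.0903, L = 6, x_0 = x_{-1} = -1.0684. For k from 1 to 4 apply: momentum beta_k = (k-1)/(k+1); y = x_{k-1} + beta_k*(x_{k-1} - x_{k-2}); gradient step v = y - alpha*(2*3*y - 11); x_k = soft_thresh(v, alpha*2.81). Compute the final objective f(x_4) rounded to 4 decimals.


FISTA on f(x) = 3*x^2 - 11*x + 2.81*|x|
L = 6, alpha = 0.0903
Iteration 1: beta = 0.0, y = -1.0684 + 0.0*(-1.0684 + 1.0684) = -1.0684
  grad(y) = -17.4104, v = y - alpha*grad = 0.5038
  prox(v) = soft_thresh(0.5038, 0.2537) = 0.25
Iteration 2: beta = 0.3333, y = 0.25 + 0.3333*(0.25 + 1.0684) = 0.6895
  grad(y) = -6.8631, v = y - alpha*grad = 1.3092
  prox(v) = soft_thresh(1.3092, 0.2537) = 1.0555
Iteration 3: beta = 0.5, y = 1.0555 + 0.5*(1.0555 - 0.25) = 1.4582
  grad(y) = -2.2507, v = y - alpha*grad = 1.6615
  prox(v) = soft_thresh(1.6615, 0.2537) = 1.4077
Iteration 4: beta = 0.6, y = 1.4077 + 0.6*(1.4077 - 1.0555) = 1.619
  grad(y) = -1.2857, v = y - alpha*grad = 1.7351
  prox(v) = soft_thresh(1.7351, 0.2537) = 1.4814
f(x_4) = 3*1.4814^2 - 11*1.4814 + 2.81*|1.4814| = -5.549


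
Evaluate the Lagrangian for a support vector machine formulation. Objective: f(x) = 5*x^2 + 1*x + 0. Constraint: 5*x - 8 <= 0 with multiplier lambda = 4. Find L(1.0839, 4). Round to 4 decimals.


Step 1: Evaluate f(x).
f(1.0839) = 5*1.0839^2 + 1*1.0839 + 0 = 6.9581
Step 2: Evaluate g(x).
g(1.0839) = 5*1.0839 - 8 = -2.5805
Step 3: Compute Lagrangian.
L = 6.9581 + 4*-2.5805 = -3.3639


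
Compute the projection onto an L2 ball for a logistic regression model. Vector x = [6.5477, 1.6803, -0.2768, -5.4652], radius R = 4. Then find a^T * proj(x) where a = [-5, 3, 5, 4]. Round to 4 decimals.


Step 1: Compute ||x|| (intermediates to 6 decimals).
||x|| = sqrt(6.5477^2 + 1.6803^2 + (-0.2768)^2 + (-5.4652)^2) = 8.697173
Step 2: Project.
Since ||x|| > R, scale = R/||x|| = 4/8.697173 = 0.45992, proj(x) = scale * x
proj(x) = [3.011418, 0.772804, -0.127306, -2.513555]
Step 3: Dot product.
a^T * proj(x) = -5*3.011418 + 3*0.772804 + 5*(-0.127306) + 4*(-2.513555) = -23.4294


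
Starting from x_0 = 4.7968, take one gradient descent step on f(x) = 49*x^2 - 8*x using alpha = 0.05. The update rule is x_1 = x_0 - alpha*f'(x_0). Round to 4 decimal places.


We compute the gradient at x_0 and apply the update.
f'(x) = 98*x - 8
f'(4.7968) = 98*4.7968 - 8 = 462.0864
x_1 = 4.7968 - 0.05*462.0864 = -18.3075


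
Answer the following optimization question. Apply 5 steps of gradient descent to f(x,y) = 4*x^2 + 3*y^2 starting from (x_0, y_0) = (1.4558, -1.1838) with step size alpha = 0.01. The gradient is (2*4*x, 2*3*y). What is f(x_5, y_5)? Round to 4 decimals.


Gradient descent on f(x,y) = 4*x^2 + 3*y^2.
Starting point: (1.4558, -1.1838), alpha = 0.01
Step 1: grad_x = 2*4*1.4558 = 11.6464, grad_y = 2*3*-1.1838 = -7.1028
  x_1 = 1.4558 - 0.01*11.6464 = 1.3393
  y_1 = -1.1838 - 0.01*-7.1028 = -1.1128
Step 2: grad_x = 2*4*1.3393 = 10.7147, grad_y = 2*3*-1.1128 = -6.6766
  x_2 = 1.3393 - 0.01*10.7147 = 1.2322
  y_2 = -1.1128 - 0.01*-6.6766 = -1.046
Step 3: grad_x = 2*4*1.2322 = 9.8575, grad_y = 2*3*-1.046 = -6.276
  x_3 = 1.2322 - 0.01*9.8575 = 1.1336
  y_3 = -1.046 - 0.01*-6.276 = -0.9832
Step 4: grad_x = 2*4*1.1336 = 9.0689, grad_y = 2*3*-0.9832 = -5.8995
  x_4 = 1.1336 - 0.01*9.0689 = 1.0429
  y_4 = -0.9832 - 0.01*-5.8995 = -0.9243
Step 5: grad_x = 2*4*1.0429 = 8.3434, grad_y = 2*3*-0.9243 = -5.5455
  x_5 = 1.0429 - 0.01*8.3434 = 0.9595
  y_5 = -0.9243 - 0.01*-5.5455 = -0.8688
f(0.9595, -0.8688) = 4*0.9595^2 + 3*(-0.8688)^2 = 5.9469


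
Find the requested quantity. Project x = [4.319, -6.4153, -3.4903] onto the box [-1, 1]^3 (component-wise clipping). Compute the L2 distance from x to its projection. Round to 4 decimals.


Project each component onto [-1, 1].
clip(4.319) = 1.0, clip(-6.4153) = -1.0, clip(-3.4903) = -1.0
Projection = [1.0, -1.0, -1.0]
Squared diffs: [11.0158, 29.3255, 6.2016]
Distance = sqrt(46.5429) = 6.8222


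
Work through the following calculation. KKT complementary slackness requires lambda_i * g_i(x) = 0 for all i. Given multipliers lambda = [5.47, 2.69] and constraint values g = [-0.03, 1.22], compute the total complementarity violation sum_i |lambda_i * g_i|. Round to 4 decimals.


KKT complementary slackness check:
lambda_1 * g_1 = 5.47 * -0.03 = -0.1641
lambda_2 * g_2 = 2.69 * 1.22 = 3.2818
Total violation = 0.1641 + 3.2818 = 3.4459


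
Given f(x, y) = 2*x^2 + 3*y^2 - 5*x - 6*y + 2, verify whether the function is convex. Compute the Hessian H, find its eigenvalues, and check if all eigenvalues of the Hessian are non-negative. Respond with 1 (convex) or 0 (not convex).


The Hessian of f(x,y) = 2*x^2 + 3*y^2 - 5*x - 6*y + 2 is:
H = [[4, 0], [0, 6]]
Trace = 4 + 6 = 10
Determinant = 4*6 - (0)^2 = 24
Discriminant = (10)^2 - 4*24 = 4.0
Eigenvalues: lambda_1 = 4.0, lambda_2 = 6.0
The function is convex.

1


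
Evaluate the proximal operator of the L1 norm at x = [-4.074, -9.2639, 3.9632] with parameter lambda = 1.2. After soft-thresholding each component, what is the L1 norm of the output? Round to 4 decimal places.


Soft-thresholding with lambda = 1.2:
prox(-4.074) = sign(-4.074)*max(|-4.074| - 1.2, 0) = -2.874
prox(-9.2639) = sign(-9.2639)*max(|-9.2639| - 1.2, 0) = -8.0639
prox(3.9632) = sign(3.9632)*max(|3.9632| - 1.2, 0) = 2.7632
prox(x) = [-2.874, -8.0639, 2.7632]
||prox(x)||_1 = 2.874 + 8.0639 + 2.7632 = 13.7011


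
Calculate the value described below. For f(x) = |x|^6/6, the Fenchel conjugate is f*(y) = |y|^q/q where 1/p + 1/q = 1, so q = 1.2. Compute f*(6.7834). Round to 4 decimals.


The conjugate exponent q satisfies 1/p + 1/q = 1.
p = 6, so q = 6/(6 - 1) = 1.2
|y|^q = 6.7834^1.2 = 9.948
f*(6.7834) = 9.948 / 1.2 = 8.29


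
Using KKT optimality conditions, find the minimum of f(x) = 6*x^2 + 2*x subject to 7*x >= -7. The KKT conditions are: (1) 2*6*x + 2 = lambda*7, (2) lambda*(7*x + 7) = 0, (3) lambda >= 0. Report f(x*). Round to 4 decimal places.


Step 1: Try lambda = 0 (constraint inactive).
Stationarity: 2*6*x + 2 = 0
x* = -2/(2*6) = -1/6 = -0.1667 (rounded; the exact value -1/6 is used below)
Check constraint: 7*-0.1667 = -1.1669 >= -7 -- satisfied.
Step 2: Compute optimal value.
f(x*) = 6*(-1/6)^2 + 2*(-1/6) = -0.1667


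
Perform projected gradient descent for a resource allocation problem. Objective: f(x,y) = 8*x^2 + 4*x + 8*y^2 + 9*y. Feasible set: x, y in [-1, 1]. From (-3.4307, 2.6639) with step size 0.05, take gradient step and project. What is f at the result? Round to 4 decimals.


Step 1: Compute gradient at (-3.4307, 2.6639).
grad_x = 2*8*-3.4307 + 4 = -50.8912
grad_y = 2*8*2.6639 + 9 = 51.6224
Step 2: Gradient step.
x_raw = -3.4307 - 0.05*-50.8912 = -0.8861
y_raw = 2.6639 - 0.05*51.6224 = 0.0828
Step 3: Project onto [-1, 1].
x_proj = clip(-0.8861) = -0.8861
y_proj = clip(0.0828) = 0.0828
Step 4: Evaluate f.
f(-0.8861, 0.0828) = 3.5372


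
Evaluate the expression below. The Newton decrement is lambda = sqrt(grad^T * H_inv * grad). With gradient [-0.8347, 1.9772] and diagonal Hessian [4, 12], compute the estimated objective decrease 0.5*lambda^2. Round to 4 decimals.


Step 1: H is diagonal, so H^(-1) * g = [-0.2087, 0.1648].
Step 2: g^T H^(-1) g = sum_i g_i^2 / H_ii
  = (-0.8347)^2/4 + (1.9772)^2/12
  = 0.1742 + 0.3258 = 0.5
Step 3: Objective decrease = 0.5 * g^T H^(-1) g = 0.25


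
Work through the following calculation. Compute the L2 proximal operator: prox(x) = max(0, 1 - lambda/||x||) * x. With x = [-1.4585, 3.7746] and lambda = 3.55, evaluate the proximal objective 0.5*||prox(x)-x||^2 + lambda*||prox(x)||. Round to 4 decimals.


Step 1: Compute ||x||.
||x|| = 4.0466
Step 2: Compute scaling factor.
scale = max(0, 1 - 3.55/4.0466) = 0.1227
Step 3: prox(x) = [-0.179, 0.4632]
||prox(x)|| = 0.4966
Step 4: Proximal objective.
0.5*||prox-x||^2 = 6.3013
lambda*||prox|| = 1.7629
Total = 8.0641


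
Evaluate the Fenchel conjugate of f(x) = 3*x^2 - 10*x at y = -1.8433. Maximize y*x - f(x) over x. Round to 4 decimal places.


f*(y) = sup_x {y*x - a*x^2 - b*x} = sup_x {(y-b)*x - a*x^2}
FOC: (y - b) - 2a*x = 0 => x* = (y - b)/(2a)
x* = (-1.8433 + 10)/(2*3) = 1.3595
f*(-1.8433) = (y-b)^2/(4a) = (-1.8433 + 10)^2/(4*3)
= 66.5318/12 = 5.5443


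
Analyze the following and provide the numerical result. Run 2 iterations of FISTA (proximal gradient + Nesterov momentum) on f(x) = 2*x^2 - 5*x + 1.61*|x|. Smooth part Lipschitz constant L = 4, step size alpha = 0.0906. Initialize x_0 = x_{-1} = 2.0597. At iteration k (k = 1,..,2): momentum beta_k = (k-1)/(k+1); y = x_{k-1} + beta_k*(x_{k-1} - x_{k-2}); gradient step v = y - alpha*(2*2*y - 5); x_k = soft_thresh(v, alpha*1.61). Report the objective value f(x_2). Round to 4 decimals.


FISTA on f(x) = 2*x^2 - 5*x + 1.61*|x|
L = 4, alpha = 0.0906
Iteration 1: beta = 0.0, y = 2.0597 + 0.0*(2.0597 - 2.0597) = 2.0597
  grad(y) = 3.2388, v = y - alpha*grad = 1.7663
  prox(v) = soft_thresh(1.7663, 0.1459) = 1.6204
Iteration 2: beta = 0.3333, y = 1.6204 + 0.3333*(1.6204 - 2.0597) = 1.474
  grad(y) = 0.8959, v = y - alpha*grad = 1.3928
  prox(v) = soft_thresh(1.3928, 0.1459) = 1.2469
f(x_2) = 2*1.2469^2 - 5*1.2469 + 1.61*|1.2469| = -1.1174


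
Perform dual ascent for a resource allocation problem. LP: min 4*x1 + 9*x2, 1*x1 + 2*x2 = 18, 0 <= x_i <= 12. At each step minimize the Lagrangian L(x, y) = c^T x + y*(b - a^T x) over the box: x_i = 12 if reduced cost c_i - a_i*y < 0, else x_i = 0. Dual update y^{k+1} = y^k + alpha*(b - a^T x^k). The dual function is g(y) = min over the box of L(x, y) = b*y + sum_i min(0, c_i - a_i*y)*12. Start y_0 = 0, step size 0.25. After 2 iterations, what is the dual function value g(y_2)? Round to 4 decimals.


Dual ascent for LP: min 4*x1 + 9*x2, 1*x1 + 2*x2 = 18, 0 <= x_i <= 12
Step 1: y^k = 0.0, reduced costs: (4.0, 9.0)
  x^k = (0.0, 0.0), subgradient = b - a^T x = 18.0
  y^{k+1} = 0.0 + 0.25*18.0 = 4.5
Step 2: y^k = 4.5, reduced costs: (-0.5, 0.0)
  x^k = (12.0, 0.0), subgradient = b - a^T x = 6.0
  y^{k+1} = 4.5 + 0.25*6.0 = 6.0
Dual objective at y_2 = 6.0: reduced costs (-2.0, -3.0), box minimizer x = (12.0, 12.0)
g(y_2) = b*y + (c1 - a1*y)*x1 + (c2 - a2*y)*x2 = 18*6.0 + (-2.0)*12.0 + (-3.0)*12.0 = 108.0 - 24.0 - 36.0 = 48.0


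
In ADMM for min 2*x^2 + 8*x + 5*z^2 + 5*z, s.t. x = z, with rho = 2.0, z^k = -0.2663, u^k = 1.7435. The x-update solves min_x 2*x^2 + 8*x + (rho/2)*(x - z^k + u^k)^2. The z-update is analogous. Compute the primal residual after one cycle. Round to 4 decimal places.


ADMM iteration with rho = 2.0, z^k = -0.2663, u^k = 1.7435
Step 1: x-update.
Minimize 2*x^2 + 8*x + (2.0/2)*(x + 0.2663 + 1.7435)^2
FOC: (2*2 + 2.0)*x = -8 + 2.0*(-0.2663 - 1.7435)
x^{k+1} = -2.0033
Step 2: z-update.
Minimize 5*z^2 + 5*z + (2.0/2)*(-2.0033 - z + 1.7435)^2
FOC: (2*5 + 2.0)*z = -5 + 2.0*(-2.0033 + 1.7435)
z^{k+1} = -0.46
Step 3: u-update.
u^{k+1} = 1.7435 - 2.0033 + 0.46 = 0.2002
Step 4: Primal residual = |-2.0033 + 0.46| = 1.5433


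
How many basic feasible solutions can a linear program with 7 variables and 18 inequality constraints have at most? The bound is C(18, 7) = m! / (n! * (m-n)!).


Each vertex corresponds to some choice of n active constraints out of m, so the number of vertices is at most C(m, n) = m! / (n!(m-n)!).
m = 18, n = 7
Numerator: 18 * 17 * 16 * 15 * 14 * 13 * 12
Denominator: 7! = 5040
C(18, 7) = 31824


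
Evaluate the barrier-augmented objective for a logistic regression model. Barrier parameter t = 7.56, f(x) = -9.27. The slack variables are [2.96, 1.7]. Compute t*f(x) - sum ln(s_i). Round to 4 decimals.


Step 1: Compute log-barrier.
ln values: [1.0852, 0.5306]
phi = -(1.0852 + 0.5306) = -1.6158
Step 2: Compute augmented objective.
t*f(x) = 7.56*-9.27 = -70.0812
Total = -70.0812 - 1.6158 = -71.697


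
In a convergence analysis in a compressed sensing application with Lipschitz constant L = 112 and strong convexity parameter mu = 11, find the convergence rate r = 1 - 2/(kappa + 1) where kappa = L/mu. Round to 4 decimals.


Step 1: Compute the condition number.
kappa = L/mu = 112/11 = 10.1818
Step 2: Compute the convergence rate.
r = 1 - 2/(kappa + 1) = 1 - 2*mu/(L + mu) = (L - mu)/(L + mu) = 101/123 = 0.8211
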